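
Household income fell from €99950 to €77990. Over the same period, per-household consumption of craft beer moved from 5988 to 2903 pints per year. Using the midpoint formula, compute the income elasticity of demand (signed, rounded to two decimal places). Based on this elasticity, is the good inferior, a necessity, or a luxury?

%ΔQ = (2903 − 5988)/[( 5988 + 2903)/2] = -3085/4445.5 = -0.693960…
%ΔIncome = (77990 − 99950)/[( 99950 + 77990)/2] = -21960/88970 = -0.246824…
E_income = (-3085/4445.5) / (-21960/88970) = 2.8115…
E_income > 1 ⇒ normal good, luxury.

2.81; luxury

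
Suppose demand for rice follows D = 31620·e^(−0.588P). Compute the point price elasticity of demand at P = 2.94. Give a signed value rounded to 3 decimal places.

-1.729

dD/dP = −0.588·D = -3300.39. At P = 2.94, D = 5612.91.
Ed = (dD/dP)·(P/D) = (-3300.39) × (2.94/5612.91) = -1.72872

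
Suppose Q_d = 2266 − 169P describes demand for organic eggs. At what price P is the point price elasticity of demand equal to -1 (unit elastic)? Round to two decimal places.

6.70

Ed = −169P/(2266 − 169P). Set this equal to -1:
169P = 1·(2266 − 169P) ⇒ 169P(1 + 1) = 1·2266
P = 1·2266 / (169·2) = 6.7041…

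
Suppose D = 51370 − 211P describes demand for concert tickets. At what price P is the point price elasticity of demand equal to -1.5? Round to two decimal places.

146.08

Ed = −211P/(51370 − 211P). Set this equal to -1.5:
211P = 1.5·(51370 − 211P) ⇒ 211P(1 + 1.5) = 1.5·51370
P = 1.5·51370 / (211·2.5) = 146.0758…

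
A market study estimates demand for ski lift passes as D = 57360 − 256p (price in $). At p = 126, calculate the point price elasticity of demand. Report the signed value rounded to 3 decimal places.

dD/dp = −256. At p = 126, D = 57360 − 256(126) = 25104.
Ed = (dD/dp)·(p/D) = −256 × (126/25104) = -1.28489…

-1.285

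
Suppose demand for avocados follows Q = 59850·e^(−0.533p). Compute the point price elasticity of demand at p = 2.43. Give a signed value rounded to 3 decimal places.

-1.295

dQ/dp = −0.533·Q = -8735.7. At p = 2.43, Q = 16389.7.
Ed = (dQ/dp)·(p/Q) = (-8735.7) × (2.43/16389.7) = -1.29519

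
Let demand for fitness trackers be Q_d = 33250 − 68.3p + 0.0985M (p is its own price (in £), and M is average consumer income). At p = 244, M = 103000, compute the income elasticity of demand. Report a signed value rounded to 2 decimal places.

At the given values, Q_d = 33250 − 68.3(244) + 0.0985(103000) = 26730.3.
∂Q_d/∂M = 0.0985.
E = (0.0985) × (103000/26730.3) = 0.3795…

0.38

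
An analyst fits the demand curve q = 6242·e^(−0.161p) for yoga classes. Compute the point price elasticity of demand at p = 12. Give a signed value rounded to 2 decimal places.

-1.93

dq/dp = −0.161·q = -145.577. At p = 12, q = 904.205.
Ed = (dq/dp)·(p/q) = (-145.577) × (12/904.205) = -1.932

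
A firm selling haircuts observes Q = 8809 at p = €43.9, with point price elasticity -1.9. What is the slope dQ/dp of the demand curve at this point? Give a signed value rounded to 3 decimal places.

Ed = (dQ/dp)·(p/Q) ⇒ dQ/dp = Ed·Q/p = (-1.9)·8809/43.9 = -381.25512…

-381.255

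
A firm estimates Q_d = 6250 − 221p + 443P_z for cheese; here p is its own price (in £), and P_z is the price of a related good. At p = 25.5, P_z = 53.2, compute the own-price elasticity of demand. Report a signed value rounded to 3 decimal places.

At the given values, Q_d = 6250 − 221(25.5) + 443(53.2) = 24182.1.
∂Q_d/∂p = −221.
E = (-221) × (25.5/24182.1) = -0.23304…

-0.233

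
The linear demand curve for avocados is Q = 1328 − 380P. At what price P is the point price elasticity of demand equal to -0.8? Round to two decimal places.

Ed = −380P/(1328 − 380P). Set this equal to -0.8:
380P = 0.8·(1328 − 380P) ⇒ 380P(1 + 0.8) = 0.8·1328
P = 0.8·1328 / (380·1.8) = 1.5532…

1.55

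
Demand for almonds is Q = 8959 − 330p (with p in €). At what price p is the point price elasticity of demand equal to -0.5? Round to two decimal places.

Ed = −330p/(8959 − 330p). Set this equal to -0.5:
330p = 0.5·(8959 − 330p) ⇒ 330p(1 + 0.5) = 0.5·8959
p = 0.5·8959 / (330·1.5) = 9.0494…

9.05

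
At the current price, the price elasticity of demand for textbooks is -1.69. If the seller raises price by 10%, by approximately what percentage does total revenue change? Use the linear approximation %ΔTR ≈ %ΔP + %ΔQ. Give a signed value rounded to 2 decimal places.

%ΔQ ≈ Ed × %ΔP = (-1.69) × (+10%) = -16.9000%
%ΔTR ≈ %ΔP + %ΔQ = (+10%) + (-16.9000%) = -6.9000%

-6.90%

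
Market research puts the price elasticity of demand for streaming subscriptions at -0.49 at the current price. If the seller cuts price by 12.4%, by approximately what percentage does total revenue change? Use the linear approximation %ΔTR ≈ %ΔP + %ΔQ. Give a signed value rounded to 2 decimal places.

%ΔQ ≈ Ed × %ΔP = (-0.49) × (-12.4%) = +6.0760%
%ΔTR ≈ %ΔP + %ΔQ = (-12.4%) + (+6.0760%) = -6.3240%

-6.32%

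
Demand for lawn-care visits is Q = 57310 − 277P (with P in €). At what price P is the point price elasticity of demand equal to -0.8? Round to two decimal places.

91.95

Ed = −277P/(57310 − 277P). Set this equal to -0.8:
277P = 0.8·(57310 − 277P) ⇒ 277P(1 + 0.8) = 0.8·57310
P = 0.8·57310 / (277·1.8) = 91.9534…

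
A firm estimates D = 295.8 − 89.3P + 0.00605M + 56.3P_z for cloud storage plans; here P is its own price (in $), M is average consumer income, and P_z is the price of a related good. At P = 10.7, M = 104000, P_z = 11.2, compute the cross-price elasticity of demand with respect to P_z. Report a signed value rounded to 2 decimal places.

At the given values, D = 295.8 − 89.3(10.7) + 0.00605(104000) + 56.3(11.2) = 600.05.
∂D/∂P_z = 56.3.
E = (56.3) × (11.2/600.05) = 1.0508…

1.05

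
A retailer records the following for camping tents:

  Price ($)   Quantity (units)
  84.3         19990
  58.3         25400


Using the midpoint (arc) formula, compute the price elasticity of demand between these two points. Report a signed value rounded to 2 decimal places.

%ΔQ = (25400 − 19990) / [(19990 + 25400)/2] = 5410/22695 = 0.238378…
%ΔP = (58.3 − 84.3) / [(84.3 + 58.3)/2] = -26/71.3 = -0.364656…
Arc Ed = %ΔQ / %ΔP = (5410/22695) / (-26/71.3) = -0.6537…

-0.65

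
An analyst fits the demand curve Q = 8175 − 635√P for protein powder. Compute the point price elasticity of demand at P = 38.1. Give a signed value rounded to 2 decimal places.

dQ/dP = −635/(2√P) = -51.4377. At P = 38.1, Q = 4255.45.
Ed = (dQ/dP)·(P/Q) = (-51.4377) × (38.1/4255.45) = -0.4605…

-0.46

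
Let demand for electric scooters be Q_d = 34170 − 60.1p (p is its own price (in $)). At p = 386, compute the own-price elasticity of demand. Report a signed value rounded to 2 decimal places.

-2.11

At the given values, Q_d = 34170 − 60.1(386) = 10971.4.
∂Q_d/∂p = −60.1.
E = (-60.1) × (386/10971.4) = -2.1144…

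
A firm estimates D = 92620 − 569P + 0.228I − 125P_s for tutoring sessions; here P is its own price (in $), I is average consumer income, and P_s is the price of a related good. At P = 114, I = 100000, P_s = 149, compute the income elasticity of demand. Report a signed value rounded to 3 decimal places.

0.714

At the given values, D = 92620 − 569(114) + 0.228(100000) − 125(149) = 31929.
∂D/∂I = 0.228.
E = (0.228) × (100000/31929) = 0.71408…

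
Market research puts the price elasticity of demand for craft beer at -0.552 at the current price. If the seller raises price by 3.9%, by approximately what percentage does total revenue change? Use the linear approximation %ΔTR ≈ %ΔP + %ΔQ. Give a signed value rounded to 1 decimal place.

%ΔQ ≈ Ed × %ΔP = (-0.552) × (+3.9%) = -2.1528%
%ΔTR ≈ %ΔP + %ΔQ = (+3.9%) + (-2.1528%) = +1.7472%

+1.7%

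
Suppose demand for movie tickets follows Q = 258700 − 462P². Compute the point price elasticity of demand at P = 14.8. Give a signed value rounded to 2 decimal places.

-1.29

dQ/dP = −2·462·P = -13675.2. At P = 14.8, Q = 157503.52.
Ed = (dQ/dP)·(P/Q) = (-13675.2) × (14.8/157503.52) = -1.2850…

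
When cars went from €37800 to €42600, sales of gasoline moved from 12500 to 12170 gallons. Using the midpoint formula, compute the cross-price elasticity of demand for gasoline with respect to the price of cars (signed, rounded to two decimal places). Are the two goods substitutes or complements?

-0.22; complements

%ΔQ_{gasoline} = (12170 − 12500)/avg = -330/12335 = -0.026753…
%ΔP_{cars} = (42600 − 37800)/avg = 4800/40200 = 0.119402…
E_cross = (-330/12335) / (4800/40200) = -0.2240…
E_cross < 0 ⇒ the goods are complements.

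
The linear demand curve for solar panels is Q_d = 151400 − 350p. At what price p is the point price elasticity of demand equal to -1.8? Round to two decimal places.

278.08

Ed = −350p/(151400 − 350p). Set this equal to -1.8:
350p = 1.8·(151400 − 350p) ⇒ 350p(1 + 1.8) = 1.8·151400
p = 1.8·151400 / (350·2.8) = 278.0816…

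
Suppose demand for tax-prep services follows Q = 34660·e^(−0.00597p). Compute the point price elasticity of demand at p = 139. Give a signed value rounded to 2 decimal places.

-0.83

dQ/dp = −0.00597·Q = -90.2427. At p = 139, Q = 15116.
Ed = (dQ/dp)·(p/Q) = (-90.2427) × (139/15116) = -0.8298…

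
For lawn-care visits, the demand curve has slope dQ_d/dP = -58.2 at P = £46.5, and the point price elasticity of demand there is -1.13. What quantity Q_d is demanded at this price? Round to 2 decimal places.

Ed = (dQ_d/dP)·(P/Q_d) ⇒ Q_d = (dQ_d/dP)·P/Ed = (-58.2)·46.5/(-1.13) = 2394.9557…

2394.96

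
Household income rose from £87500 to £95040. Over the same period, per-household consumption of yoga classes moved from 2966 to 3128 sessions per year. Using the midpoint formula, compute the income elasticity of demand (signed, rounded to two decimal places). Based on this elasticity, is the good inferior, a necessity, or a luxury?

%ΔQ = (3128 − 2966)/[( 2966 + 3128)/2] = 162/3047 = 0.053167…
%ΔIncome = (95040 − 87500)/[( 87500 + 95040)/2] = 7540/91270 = 0.082612…
E_income = (162/3047) / (7540/91270) = 0.6435…
0 < E_income < 1 ⇒ normal good, necessity.

0.64; necessity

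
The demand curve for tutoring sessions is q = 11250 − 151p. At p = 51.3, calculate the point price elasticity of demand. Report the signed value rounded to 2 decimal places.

-2.21

dq/dp = −151. At p = 51.3, q = 11250 − 151(51.3) = 3503.7.
Ed = (dq/dp)·(p/q) = −151 × (51.3/3503.7) = -2.2108…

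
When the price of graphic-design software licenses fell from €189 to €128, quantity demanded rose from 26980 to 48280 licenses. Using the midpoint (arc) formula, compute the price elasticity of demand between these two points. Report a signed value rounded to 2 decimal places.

-1.47

%ΔQ = (48280 − 26980) / [(26980 + 48280)/2] = 21300/37630 = 0.566037…
%ΔP = (128 − 189) / [(189 + 128)/2] = -61/158.5 = -0.384858…
Arc Ed = %ΔQ / %ΔP = (21300/37630) / (-61/158.5) = -1.4707…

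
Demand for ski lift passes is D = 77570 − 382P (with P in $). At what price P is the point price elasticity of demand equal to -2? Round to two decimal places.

135.38

Ed = −382P/(77570 − 382P). Set this equal to -2:
382P = 2·(77570 − 382P) ⇒ 382P(1 + 2) = 2·77570
P = 2·77570 / (382·3) = 135.3752…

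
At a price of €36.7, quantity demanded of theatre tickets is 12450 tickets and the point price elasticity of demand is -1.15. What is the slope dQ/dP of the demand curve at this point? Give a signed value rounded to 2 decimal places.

-390.12

Ed = (dQ/dP)·(P/Q) ⇒ dQ/dP = Ed·Q/P = (-1.15)·12450/36.7 = -390.1226…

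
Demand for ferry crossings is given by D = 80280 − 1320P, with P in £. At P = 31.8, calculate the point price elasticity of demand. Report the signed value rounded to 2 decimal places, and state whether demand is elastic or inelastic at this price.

-1.10; elastic

dD/dP = −1320. At P = 31.8, D = 80280 − 1320(31.8) = 38304.
Ed = (dD/dP)·(P/D) = −1320 × (31.8/38304) = -1.0958…
|Ed| = 1.10 > 1, so demand is elastic.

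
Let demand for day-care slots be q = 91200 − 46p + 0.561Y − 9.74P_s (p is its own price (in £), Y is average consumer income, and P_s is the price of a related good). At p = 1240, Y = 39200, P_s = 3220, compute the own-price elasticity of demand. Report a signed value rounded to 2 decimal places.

-2.30

At the given values, q = 91200 − 46(1240) + 0.561(39200) − 9.74(3220) = 24788.4.
∂q/∂p = −46.
E = (-46) × (1240/24788.4) = -2.3010…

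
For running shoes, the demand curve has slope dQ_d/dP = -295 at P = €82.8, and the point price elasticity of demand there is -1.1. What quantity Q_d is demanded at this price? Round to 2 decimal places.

Ed = (dQ_d/dP)·(P/Q_d) ⇒ Q_d = (dQ_d/dP)·P/Ed = (-295)·82.8/(-1.1) = 22205.4545…

22205.45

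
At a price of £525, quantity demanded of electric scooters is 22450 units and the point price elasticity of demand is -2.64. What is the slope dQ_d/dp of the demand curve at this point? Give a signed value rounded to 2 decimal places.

-112.89

Ed = (dQ_d/dp)·(p/Q_d) ⇒ dQ_d/dp = Ed·Q_d/p = (-2.64)·22450/525 = -112.8914…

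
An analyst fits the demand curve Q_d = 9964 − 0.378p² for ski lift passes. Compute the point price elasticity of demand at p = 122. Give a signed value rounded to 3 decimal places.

dQ_d/dp = −2·0.378·p = -92.232. At p = 122, Q_d = 4337.848.
Ed = (dQ_d/dp)·(p/Q_d) = (-92.232) × (122/4337.848) = -2.59398…

-2.594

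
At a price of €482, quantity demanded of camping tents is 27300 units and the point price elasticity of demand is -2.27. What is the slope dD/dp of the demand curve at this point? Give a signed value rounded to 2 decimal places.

-128.57

Ed = (dD/dp)·(p/D) ⇒ dD/dp = Ed·D/p = (-2.27)·27300/482 = -128.5705…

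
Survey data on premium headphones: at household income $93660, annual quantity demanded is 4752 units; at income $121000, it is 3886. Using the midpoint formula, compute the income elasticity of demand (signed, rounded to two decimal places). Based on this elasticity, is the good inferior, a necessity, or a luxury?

%ΔQ = (3886 − 4752)/[( 4752 + 3886)/2] = -866/4319 = -0.200509…
%ΔIncome = (121000 − 93660)/[( 93660 + 121000)/2] = 27340/107330 = 0.254728…
E_income = (-866/4319) / (27340/107330) = -0.7871…
E_income < 0 ⇒ inferior good.

-0.79; inferior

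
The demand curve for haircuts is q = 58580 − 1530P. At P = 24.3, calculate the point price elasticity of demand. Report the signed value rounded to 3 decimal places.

dq/dP = −1530. At P = 24.3, q = 58580 − 1530(24.3) = 21401.
Ed = (dq/dP)·(P/q) = −1530 × (24.3/21401) = -1.73725…

-1.737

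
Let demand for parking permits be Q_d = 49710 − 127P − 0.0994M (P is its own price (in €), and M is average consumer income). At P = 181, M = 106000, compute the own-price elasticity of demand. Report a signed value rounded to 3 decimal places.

At the given values, Q_d = 49710 − 127(181) − 0.0994(106000) = 16186.6.
∂Q_d/∂P = −127.
E = (-127) × (181/16186.6) = -1.42012…

-1.420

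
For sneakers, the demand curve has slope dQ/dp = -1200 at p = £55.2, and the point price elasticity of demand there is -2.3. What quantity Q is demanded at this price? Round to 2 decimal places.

28800.00

Ed = (dQ/dp)·(p/Q) ⇒ Q = (dQ/dp)·p/Ed = (-1200)·55.2/(-2.3) = 28800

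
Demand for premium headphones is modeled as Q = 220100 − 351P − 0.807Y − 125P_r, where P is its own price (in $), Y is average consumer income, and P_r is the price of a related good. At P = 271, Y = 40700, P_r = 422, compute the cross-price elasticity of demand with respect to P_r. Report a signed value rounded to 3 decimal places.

At the given values, Q = 220100 − 351(271) − 0.807(40700) − 125(422) = 39384.1.
∂Q/∂P_r = -125.
E = (-125) × (422/39384.1) = -1.33937…

-1.339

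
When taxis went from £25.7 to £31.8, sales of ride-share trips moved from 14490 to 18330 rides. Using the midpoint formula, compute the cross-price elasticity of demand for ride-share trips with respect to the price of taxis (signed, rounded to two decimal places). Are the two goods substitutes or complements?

%ΔQ_{ride-share trips} = (18330 − 14490)/avg = 3840/16410 = 0.234003…
%ΔP_{taxis} = (31.8 − 25.7)/avg = 6.1/28.75 = 0.212173…
E_cross = (3840/16410) / (6.1/28.75) = 1.1028…
E_cross > 0 ⇒ the goods are substitutes.

1.10; substitutes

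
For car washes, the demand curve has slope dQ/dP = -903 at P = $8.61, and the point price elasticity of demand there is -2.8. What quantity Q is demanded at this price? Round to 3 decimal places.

2776.725

Ed = (dQ/dP)·(P/Q) ⇒ Q = (dQ/dP)·P/Ed = (-903)·8.61/(-2.8) = 2776.725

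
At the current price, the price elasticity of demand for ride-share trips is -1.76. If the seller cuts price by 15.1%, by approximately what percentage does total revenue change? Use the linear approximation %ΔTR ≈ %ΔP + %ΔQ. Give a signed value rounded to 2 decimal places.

+11.48%

%ΔQ ≈ Ed × %ΔP = (-1.76) × (-15.1%) = +26.5760%
%ΔTR ≈ %ΔP + %ΔQ = (-15.1%) + (+26.5760%) = +11.4760%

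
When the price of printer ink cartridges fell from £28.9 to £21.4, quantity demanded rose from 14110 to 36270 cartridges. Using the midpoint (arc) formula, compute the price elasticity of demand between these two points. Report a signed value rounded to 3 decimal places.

-2.950

%ΔQ = (36270 − 14110) / [(14110 + 36270)/2] = 22160/25190 = 0.879714…
%ΔP = (21.4 − 28.9) / [(28.9 + 21.4)/2] = -7.5/25.15 = -0.298210…
Arc Ed = %ΔQ / %ΔP = (22160/25190) / (-7.5/25.15) = -2.94997…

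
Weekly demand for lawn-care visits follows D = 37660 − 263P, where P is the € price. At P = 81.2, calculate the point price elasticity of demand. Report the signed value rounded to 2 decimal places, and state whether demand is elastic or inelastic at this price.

-1.31; elastic

dD/dP = −263. At P = 81.2, D = 37660 − 263(81.2) = 16304.4.
Ed = (dD/dP)·(P/D) = −263 × (81.2/16304.4) = -1.3098…
|Ed| = 1.31 > 1, so demand is elastic.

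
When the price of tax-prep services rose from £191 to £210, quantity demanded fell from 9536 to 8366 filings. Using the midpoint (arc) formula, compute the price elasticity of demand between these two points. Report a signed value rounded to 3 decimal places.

-1.379

%ΔQ = (8366 − 9536) / [(9536 + 8366)/2] = -1170/8951 = -0.130711…
%ΔP = (210 − 191) / [(191 + 210)/2] = 19/200.5 = 0.094763…
Arc Ed = %ΔQ / %ΔP = (-1170/8951) / (19/200.5) = -1.37935…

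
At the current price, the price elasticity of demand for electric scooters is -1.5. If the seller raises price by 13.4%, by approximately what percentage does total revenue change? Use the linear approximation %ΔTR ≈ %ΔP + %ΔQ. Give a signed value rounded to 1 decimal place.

%ΔQ ≈ Ed × %ΔP = (-1.5) × (+13.4%) = -20.1000%
%ΔTR ≈ %ΔP + %ΔQ = (+13.4%) + (-20.1000%) = -6.7000%

-6.7%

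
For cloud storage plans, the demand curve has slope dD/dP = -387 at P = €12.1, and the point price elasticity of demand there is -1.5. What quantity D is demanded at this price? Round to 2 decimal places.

Ed = (dD/dP)·(P/D) ⇒ D = (dD/dP)·P/Ed = (-387)·12.1/(-1.5) = 3121.8

3121.80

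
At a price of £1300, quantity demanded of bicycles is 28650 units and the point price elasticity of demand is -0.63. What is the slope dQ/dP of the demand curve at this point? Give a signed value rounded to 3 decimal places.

Ed = (dQ/dP)·(P/Q) ⇒ dQ/dP = Ed·Q/P = (-0.63)·28650/1300 = -13.88423…

-13.884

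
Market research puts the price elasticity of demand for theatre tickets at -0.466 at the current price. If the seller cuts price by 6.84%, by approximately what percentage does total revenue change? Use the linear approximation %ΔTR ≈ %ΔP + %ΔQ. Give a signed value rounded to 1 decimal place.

-3.7%

%ΔQ ≈ Ed × %ΔP = (-0.466) × (-6.84%) = +3.1874%
%ΔTR ≈ %ΔP + %ΔQ = (-6.84%) + (+3.1874%) = -3.6526%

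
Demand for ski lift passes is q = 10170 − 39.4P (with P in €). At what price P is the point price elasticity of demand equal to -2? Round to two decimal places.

172.08

Ed = −39.4P/(10170 − 39.4P). Set this equal to -2:
39.4P = 2·(10170 − 39.4P) ⇒ 39.4P(1 + 2) = 2·10170
P = 2·10170 / (39.4·3) = 172.0812…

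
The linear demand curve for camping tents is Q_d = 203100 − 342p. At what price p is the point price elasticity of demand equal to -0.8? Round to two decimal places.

Ed = −342p/(203100 − 342p). Set this equal to -0.8:
342p = 0.8·(203100 − 342p) ⇒ 342p(1 + 0.8) = 0.8·203100
p = 0.8·203100 / (342·1.8) = 263.9376…

263.94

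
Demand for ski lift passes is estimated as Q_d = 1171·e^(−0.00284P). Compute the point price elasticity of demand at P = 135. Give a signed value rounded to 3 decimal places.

-0.383

dQ_d/dP = −0.00284·Q_d = -2.26656. At P = 135, Q_d = 798.084.
Ed = (dQ_d/dP)·(P/Q_d) = (-2.26656) × (135/798.084) = -0.3834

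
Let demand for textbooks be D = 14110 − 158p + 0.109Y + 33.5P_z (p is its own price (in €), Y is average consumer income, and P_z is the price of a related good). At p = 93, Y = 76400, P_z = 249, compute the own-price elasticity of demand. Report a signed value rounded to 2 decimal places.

At the given values, D = 14110 − 158(93) + 0.109(76400) + 33.5(249) = 16085.1.
∂D/∂p = −158.
E = (-158) × (93/16085.1) = -0.9135…

-0.91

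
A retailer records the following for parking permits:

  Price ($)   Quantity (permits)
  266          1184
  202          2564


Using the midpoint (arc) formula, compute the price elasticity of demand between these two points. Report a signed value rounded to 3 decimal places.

-2.692

%ΔQ = (2564 − 1184) / [(1184 + 2564)/2] = 1380/1874 = 0.736392…
%ΔP = (202 − 266) / [(266 + 202)/2] = -64/234 = -0.273504…
Arc Ed = %ΔQ / %ΔP = (1380/1874) / (-64/234) = -2.69243…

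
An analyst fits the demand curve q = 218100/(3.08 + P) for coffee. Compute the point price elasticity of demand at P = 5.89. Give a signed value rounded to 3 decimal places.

-0.657

dq/dP = −218100/(3.08 + P)² = -2710.63. At P = 5.89, q = 24314.4.
Ed = (dq/dP)·(P/q) = (-2710.63) × (5.89/24314.4) = -0.65663…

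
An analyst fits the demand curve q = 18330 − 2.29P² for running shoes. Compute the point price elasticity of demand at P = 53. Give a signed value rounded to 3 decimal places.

dq/dP = −2·2.29·P = -242.74. At P = 53, q = 11897.39.
Ed = (dq/dP)·(P/q) = (-242.74) × (53/11897.39) = -1.08134…

-1.081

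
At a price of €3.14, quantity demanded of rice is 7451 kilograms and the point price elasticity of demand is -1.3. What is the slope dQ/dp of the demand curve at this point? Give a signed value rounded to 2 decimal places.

Ed = (dQ/dp)·(p/Q) ⇒ dQ/dp = Ed·Q/p = (-1.3)·7451/3.14 = -3084.8089…

-3084.81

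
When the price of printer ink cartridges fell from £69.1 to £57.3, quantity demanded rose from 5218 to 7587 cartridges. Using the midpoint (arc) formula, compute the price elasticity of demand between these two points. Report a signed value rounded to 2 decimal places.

-1.98

%ΔQ = (7587 − 5218) / [(5218 + 7587)/2] = 2369/6402.5 = 0.370011…
%ΔP = (57.3 − 69.1) / [(69.1 + 57.3)/2] = -11.8/63.2 = -0.186708…
Arc Ed = %ΔQ / %ΔP = (2369/6402.5) / (-11.8/63.2) = -1.9817…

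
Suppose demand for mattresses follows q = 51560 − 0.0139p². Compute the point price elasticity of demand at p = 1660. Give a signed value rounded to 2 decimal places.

dq/dp = −2·0.0139·p = -46.148. At p = 1660, q = 13257.16.
Ed = (dq/dp)·(p/q) = (-46.148) × (1660/13257.16) = -5.7784…

-5.78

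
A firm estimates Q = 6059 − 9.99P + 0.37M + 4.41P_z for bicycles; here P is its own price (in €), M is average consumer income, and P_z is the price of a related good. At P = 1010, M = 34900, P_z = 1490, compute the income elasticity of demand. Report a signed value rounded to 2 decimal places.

At the given values, Q = 6059 − 9.99(1010) + 0.37(34900) + 4.41(1490) = 15453.
∂Q/∂M = 0.37.
E = (0.37) × (34900/15453) = 0.8356…

0.84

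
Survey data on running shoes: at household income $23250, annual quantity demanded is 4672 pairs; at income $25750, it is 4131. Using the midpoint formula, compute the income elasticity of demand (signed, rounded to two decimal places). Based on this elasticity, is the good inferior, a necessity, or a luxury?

%ΔQ = (4131 − 4672)/[( 4672 + 4131)/2] = -541/4401.5 = -0.122912…
%ΔIncome = (25750 − 23250)/[( 23250 + 25750)/2] = 2500/24500 = 0.102040…
E_income = (-541/4401.5) / (2500/24500) = -1.2045…
E_income < 0 ⇒ inferior good.

-1.20; inferior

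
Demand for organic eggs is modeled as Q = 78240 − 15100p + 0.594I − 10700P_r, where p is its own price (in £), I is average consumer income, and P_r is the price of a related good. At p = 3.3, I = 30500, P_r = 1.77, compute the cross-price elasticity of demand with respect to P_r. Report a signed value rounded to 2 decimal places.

-0.69

At the given values, Q = 78240 − 15100(3.3) + 0.594(30500) − 10700(1.77) = 27588.
∂Q/∂P_r = -10700.
E = (-10700) × (1.77/27588) = -0.6864…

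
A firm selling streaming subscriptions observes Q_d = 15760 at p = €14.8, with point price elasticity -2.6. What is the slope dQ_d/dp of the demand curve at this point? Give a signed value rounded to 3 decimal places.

Ed = (dQ_d/dp)·(p/Q_d) ⇒ dQ_d/dp = Ed·Q_d/p = (-2.6)·15760/14.8 = -2768.64864…

-2768.649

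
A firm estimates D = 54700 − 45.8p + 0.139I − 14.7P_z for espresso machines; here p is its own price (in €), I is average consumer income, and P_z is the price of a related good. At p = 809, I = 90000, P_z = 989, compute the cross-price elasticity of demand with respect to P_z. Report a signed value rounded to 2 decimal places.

-0.93

At the given values, D = 54700 − 45.8(809) + 0.139(90000) − 14.7(989) = 15619.5.
∂D/∂P_z = -14.7.
E = (-14.7) × (989/15619.5) = -0.9307…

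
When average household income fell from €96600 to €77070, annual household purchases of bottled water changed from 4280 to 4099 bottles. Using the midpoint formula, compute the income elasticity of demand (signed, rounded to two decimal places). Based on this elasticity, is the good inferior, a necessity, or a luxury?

%ΔQ = (4099 − 4280)/[( 4280 + 4099)/2] = -181/4189.5 = -0.043203…
%ΔIncome = (77070 − 96600)/[( 96600 + 77070)/2] = -19530/86835 = -0.224909…
E_income = (-181/4189.5) / (-19530/86835) = 0.1920…
0 < E_income < 1 ⇒ normal good, necessity.

0.19; necessity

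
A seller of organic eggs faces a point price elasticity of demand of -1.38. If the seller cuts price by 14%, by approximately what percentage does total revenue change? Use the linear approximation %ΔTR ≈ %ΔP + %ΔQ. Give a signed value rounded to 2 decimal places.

+5.32%

%ΔQ ≈ Ed × %ΔP = (-1.38) × (-14%) = +19.3200%
%ΔTR ≈ %ΔP + %ΔQ = (-14%) + (+19.3200%) = +5.3200%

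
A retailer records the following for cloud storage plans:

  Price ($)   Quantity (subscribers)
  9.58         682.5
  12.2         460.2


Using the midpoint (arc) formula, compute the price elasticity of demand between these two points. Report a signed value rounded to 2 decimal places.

-1.62

%ΔQ = (460.2 − 682.5) / [(682.5 + 460.2)/2] = -222.3/571.35 = -0.389078…
%ΔP = (12.2 − 9.58) / [(9.58 + 12.2)/2] = 2.62/10.89 = 0.240587…
Arc Ed = %ΔQ / %ΔP = (-222.3/571.35) / (2.62/10.89) = -1.6172…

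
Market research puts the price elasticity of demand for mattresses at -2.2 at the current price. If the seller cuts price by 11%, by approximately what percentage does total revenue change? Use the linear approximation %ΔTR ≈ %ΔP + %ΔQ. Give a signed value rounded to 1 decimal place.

%ΔQ ≈ Ed × %ΔP = (-2.2) × (-11%) = +24.2000%
%ΔTR ≈ %ΔP + %ΔQ = (-11%) + (+24.2000%) = +13.2000%

+13.2%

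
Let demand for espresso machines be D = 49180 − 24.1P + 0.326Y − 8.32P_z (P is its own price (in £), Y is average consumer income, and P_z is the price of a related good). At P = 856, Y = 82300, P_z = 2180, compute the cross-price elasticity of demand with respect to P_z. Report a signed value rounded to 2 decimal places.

-0.49

At the given values, D = 49180 − 24.1(856) + 0.326(82300) − 8.32(2180) = 37242.6.
∂D/∂P_z = -8.32.
E = (-8.32) × (2180/37242.6) = -0.4870…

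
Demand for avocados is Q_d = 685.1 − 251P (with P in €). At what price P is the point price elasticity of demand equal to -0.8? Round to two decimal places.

Ed = −251P/(685.1 − 251P). Set this equal to -0.8:
251P = 0.8·(685.1 − 251P) ⇒ 251P(1 + 0.8) = 0.8·685.1
P = 0.8·685.1 / (251·1.8) = 1.2131…

1.21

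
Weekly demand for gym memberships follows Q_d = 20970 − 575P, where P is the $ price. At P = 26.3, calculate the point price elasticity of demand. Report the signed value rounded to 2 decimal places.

-2.59

dQ_d/dP = −575. At P = 26.3, Q_d = 20970 − 575(26.3) = 5847.5.
Ed = (dQ_d/dP)·(P/Q_d) = −575 × (26.3/5847.5) = -2.5861…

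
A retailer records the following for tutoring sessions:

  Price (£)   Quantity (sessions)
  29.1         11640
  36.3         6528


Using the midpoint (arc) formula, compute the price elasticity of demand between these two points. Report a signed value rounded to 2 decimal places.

-2.56

%ΔQ = (6528 − 11640) / [(11640 + 6528)/2] = -5112/9084 = -0.562747…
%ΔP = (36.3 − 29.1) / [(29.1 + 36.3)/2] = 7.2/32.7 = 0.220183…
Arc Ed = %ΔQ / %ΔP = (-5112/9084) / (7.2/32.7) = -2.5558…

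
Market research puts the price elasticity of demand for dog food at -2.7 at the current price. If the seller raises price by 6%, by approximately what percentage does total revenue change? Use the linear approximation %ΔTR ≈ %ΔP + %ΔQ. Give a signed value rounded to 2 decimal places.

%ΔQ ≈ Ed × %ΔP = (-2.7) × (+6%) = -16.2000%
%ΔTR ≈ %ΔP + %ΔQ = (+6%) + (-16.2000%) = -10.2000%

-10.20%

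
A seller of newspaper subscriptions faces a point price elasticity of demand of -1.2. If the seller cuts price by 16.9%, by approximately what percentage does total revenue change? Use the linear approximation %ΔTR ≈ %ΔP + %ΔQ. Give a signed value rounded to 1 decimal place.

%ΔQ ≈ Ed × %ΔP = (-1.2) × (-16.9%) = +20.2800%
%ΔTR ≈ %ΔP + %ΔQ = (-16.9%) + (+20.2800%) = +3.3800%

+3.4%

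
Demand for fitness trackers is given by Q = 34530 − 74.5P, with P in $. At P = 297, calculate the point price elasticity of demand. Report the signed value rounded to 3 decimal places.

dQ/dP = −74.5. At P = 297, Q = 34530 − 74.5(297) = 12403.5.
Ed = (dQ/dP)·(P/Q) = −74.5 × (297/12403.5) = -1.78389…

-1.784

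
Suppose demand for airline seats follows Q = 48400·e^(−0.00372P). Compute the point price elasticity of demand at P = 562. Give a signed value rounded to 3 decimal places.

dQ/dP = −0.00372·Q = -22.2554. At P = 562, Q = 5982.63.
Ed = (dQ/dP)·(P/Q) = (-22.2554) × (562/5982.63) = -2.09064

-2.091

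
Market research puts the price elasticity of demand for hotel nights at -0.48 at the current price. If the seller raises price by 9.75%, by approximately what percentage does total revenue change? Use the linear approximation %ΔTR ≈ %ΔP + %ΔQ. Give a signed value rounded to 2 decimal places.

+5.07%

%ΔQ ≈ Ed × %ΔP = (-0.48) × (+9.75%) = -4.6800%
%ΔTR ≈ %ΔP + %ΔQ = (+9.75%) + (-4.6800%) = +5.0700%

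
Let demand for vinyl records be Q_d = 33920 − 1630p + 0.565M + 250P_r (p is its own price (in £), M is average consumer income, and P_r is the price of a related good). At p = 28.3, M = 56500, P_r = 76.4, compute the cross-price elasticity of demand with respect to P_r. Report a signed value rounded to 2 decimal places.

0.49

At the given values, Q_d = 33920 − 1630(28.3) + 0.565(56500) + 250(76.4) = 38813.5.
∂Q_d/∂P_r = 250.
E = (250) × (76.4/38813.5) = 0.4920…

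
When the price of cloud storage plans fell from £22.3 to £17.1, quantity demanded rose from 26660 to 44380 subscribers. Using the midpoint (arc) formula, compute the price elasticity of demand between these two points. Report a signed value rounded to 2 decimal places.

-1.89

%ΔQ = (44380 − 26660) / [(26660 + 44380)/2] = 17720/35520 = 0.498873…
%ΔP = (17.1 − 22.3) / [(22.3 + 17.1)/2] = -5.2/19.7 = -0.263959…
Arc Ed = %ΔQ / %ΔP = (17720/35520) / (-5.2/19.7) = -1.8899…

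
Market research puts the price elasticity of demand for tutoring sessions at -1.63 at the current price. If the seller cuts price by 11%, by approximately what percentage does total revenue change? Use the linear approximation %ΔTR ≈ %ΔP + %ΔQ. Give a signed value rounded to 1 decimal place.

%ΔQ ≈ Ed × %ΔP = (-1.63) × (-11%) = +17.9300%
%ΔTR ≈ %ΔP + %ΔQ = (-11%) + (+17.9300%) = +6.9300%

+6.9%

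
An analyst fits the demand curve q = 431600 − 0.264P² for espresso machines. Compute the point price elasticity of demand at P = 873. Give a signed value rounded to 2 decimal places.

dq/dP = −2·0.264·P = -460.944. At P = 873, q = 230397.944.
Ed = (dq/dP)·(P/q) = (-460.944) × (873/230397.944) = -1.7465…

-1.75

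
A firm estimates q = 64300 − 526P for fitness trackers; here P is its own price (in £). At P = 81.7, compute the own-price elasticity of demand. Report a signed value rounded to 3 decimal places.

-2.015

At the given values, q = 64300 − 526(81.7) = 21325.8.
∂q/∂P = −526.
E = (-526) × (81.7/21325.8) = -2.01512…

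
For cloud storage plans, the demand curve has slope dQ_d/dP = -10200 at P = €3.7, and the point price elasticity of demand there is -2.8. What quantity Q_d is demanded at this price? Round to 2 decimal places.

13478.57

Ed = (dQ_d/dP)·(P/Q_d) ⇒ Q_d = (dQ_d/dP)·P/Ed = (-10200)·3.7/(-2.8) = 13478.5714…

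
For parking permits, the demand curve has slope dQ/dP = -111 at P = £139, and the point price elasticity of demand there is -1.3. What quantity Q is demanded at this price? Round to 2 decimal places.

11868.46

Ed = (dQ/dP)·(P/Q) ⇒ Q = (dQ/dP)·P/Ed = (-111)·139/(-1.3) = 11868.4615…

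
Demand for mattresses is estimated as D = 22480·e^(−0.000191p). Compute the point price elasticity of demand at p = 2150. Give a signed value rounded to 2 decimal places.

-0.41

dD/dp = −0.000191·D = -2.84765. At p = 2150, D = 14909.2.
Ed = (dD/dp)·(p/D) = (-2.84765) × (2150/14909.2) = -0.4106…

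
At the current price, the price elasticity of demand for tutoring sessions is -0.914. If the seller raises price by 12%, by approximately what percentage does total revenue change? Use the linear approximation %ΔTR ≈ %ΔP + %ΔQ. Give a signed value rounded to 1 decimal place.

%ΔQ ≈ Ed × %ΔP = (-0.914) × (+12%) = -10.9680%
%ΔTR ≈ %ΔP + %ΔQ = (+12%) + (-10.9680%) = +1.0320%

+1.0%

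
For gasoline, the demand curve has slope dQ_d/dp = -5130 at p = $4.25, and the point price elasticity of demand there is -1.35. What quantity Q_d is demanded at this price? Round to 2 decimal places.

Ed = (dQ_d/dp)·(p/Q_d) ⇒ Q_d = (dQ_d/dp)·p/Ed = (-5130)·4.25/(-1.35) = 16150

16150.00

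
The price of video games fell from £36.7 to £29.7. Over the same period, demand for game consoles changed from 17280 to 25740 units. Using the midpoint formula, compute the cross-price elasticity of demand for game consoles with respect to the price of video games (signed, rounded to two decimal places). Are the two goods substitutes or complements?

%ΔQ_{game consoles} = (25740 − 17280)/avg = 8460/21510 = 0.393305…
%ΔP_{video games} = (29.7 − 36.7)/avg = -7/33.2 = -0.210843…
E_cross = (8460/21510) / (-7/33.2) = -1.8653…
E_cross < 0 ⇒ the goods are complements.

-1.87; complements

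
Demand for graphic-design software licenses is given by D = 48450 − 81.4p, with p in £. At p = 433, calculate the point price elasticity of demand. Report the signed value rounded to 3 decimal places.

dD/dp = −81.4. At p = 433, D = 48450 − 81.4(433) = 13203.8.
Ed = (dD/dp)·(p/D) = −81.4 × (433/13203.8) = -2.66939…

-2.669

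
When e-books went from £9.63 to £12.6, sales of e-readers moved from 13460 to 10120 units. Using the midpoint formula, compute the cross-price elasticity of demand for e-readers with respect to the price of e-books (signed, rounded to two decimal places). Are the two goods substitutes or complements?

-1.06; complements

%ΔQ_{e-readers} = (10120 − 13460)/avg = -3340/11790 = -0.283290…
%ΔP_{e-books} = (12.6 − 9.63)/avg = 2.97/11.115 = 0.267206…
E_cross = (-3340/11790) / (2.97/11.115) = -1.0601…
E_cross < 0 ⇒ the goods are complements.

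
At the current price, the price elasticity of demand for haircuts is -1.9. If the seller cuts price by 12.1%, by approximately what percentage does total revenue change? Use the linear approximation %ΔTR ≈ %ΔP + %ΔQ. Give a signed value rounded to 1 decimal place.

+10.9%

%ΔQ ≈ Ed × %ΔP = (-1.9) × (-12.1%) = +22.9900%
%ΔTR ≈ %ΔP + %ΔQ = (-12.1%) + (+22.9900%) = +10.8900%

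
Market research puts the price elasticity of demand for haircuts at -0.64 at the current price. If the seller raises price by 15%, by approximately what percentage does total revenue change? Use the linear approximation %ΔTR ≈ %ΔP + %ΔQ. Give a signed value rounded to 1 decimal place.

+5.4%

%ΔQ ≈ Ed × %ΔP = (-0.64) × (+15%) = -9.6000%
%ΔTR ≈ %ΔP + %ΔQ = (+15%) + (-9.6000%) = +5.4000%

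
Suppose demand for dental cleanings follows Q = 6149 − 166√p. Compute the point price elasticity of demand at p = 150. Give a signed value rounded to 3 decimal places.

dQ/dp = −166/(2√p) = -6.77692. At p = 150, Q = 4115.92.
Ed = (dQ/dp)·(p/Q) = (-6.77692) × (150/4115.92) = -0.24697…

-0.247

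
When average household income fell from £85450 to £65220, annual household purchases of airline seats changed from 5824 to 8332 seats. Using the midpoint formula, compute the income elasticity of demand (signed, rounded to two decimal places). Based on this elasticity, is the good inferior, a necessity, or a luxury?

-1.32; inferior

%ΔQ = (8332 − 5824)/[( 5824 + 8332)/2] = 2508/7078 = 0.354337…
%ΔIncome = (65220 − 85450)/[( 85450 + 65220)/2] = -20230/75335 = -0.268533…
E_income = (2508/7078) / (-20230/75335) = -1.3195…
E_income < 0 ⇒ inferior good.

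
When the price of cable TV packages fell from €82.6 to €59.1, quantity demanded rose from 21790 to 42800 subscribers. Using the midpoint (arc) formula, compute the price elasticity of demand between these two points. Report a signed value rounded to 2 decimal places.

-1.96

%ΔQ = (42800 − 21790) / [(21790 + 42800)/2] = 21010/32295 = 0.650565…
%ΔP = (59.1 − 82.6) / [(82.6 + 59.1)/2] = -23.5/70.85 = -0.331686…
Arc Ed = %ΔQ / %ΔP = (21010/32295) / (-23.5/70.85) = -1.9613…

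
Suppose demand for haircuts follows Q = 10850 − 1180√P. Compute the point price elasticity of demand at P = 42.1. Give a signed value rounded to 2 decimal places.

-1.20

dQ/dP = −1180/(2√P) = -90.9308. At P = 42.1, Q = 3193.63.
Ed = (dQ/dP)·(P/Q) = (-90.9308) × (42.1/3193.63) = -1.1986…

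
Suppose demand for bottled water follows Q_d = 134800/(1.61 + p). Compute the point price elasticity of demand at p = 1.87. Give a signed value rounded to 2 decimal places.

-0.54

dQ_d/dp = −134800/(1.61 + p)² = -11130.9. At p = 1.87, Q_d = 38735.6.
Ed = (dQ_d/dp)·(p/Q_d) = (-11130.9) × (1.87/38735.6) = -0.5373…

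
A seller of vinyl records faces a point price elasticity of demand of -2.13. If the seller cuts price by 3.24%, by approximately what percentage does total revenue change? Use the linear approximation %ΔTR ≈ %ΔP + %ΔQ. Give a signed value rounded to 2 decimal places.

+3.66%

%ΔQ ≈ Ed × %ΔP = (-2.13) × (-3.24%) = +6.9012%
%ΔTR ≈ %ΔP + %ΔQ = (-3.24%) + (+6.9012%) = +3.6612%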